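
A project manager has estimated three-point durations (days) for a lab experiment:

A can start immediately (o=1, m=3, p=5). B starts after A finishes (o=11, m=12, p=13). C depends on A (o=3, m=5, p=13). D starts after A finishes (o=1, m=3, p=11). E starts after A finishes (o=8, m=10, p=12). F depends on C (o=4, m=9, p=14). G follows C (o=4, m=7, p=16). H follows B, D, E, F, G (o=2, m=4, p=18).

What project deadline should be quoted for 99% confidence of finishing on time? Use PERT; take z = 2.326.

te_A = (1 + 4·3 + 5)/6 = 18/6 = 3; σ²_A = ((5−1)/6)² = 0.444
te_B = (11 + 4·12 + 13)/6 = 72/6 = 12; σ²_B = ((13−11)/6)² = 0.111
te_C = (3 + 4·5 + 13)/6 = 36/6 = 6; σ²_C = ((13−3)/6)² = 2.778
te_D = (1 + 4·3 + 11)/6 = 24/6 = 4; σ²_D = ((11−1)/6)² = 2.778
te_E = (8 + 4·10 + 12)/6 = 60/6 = 10; σ²_E = ((12−8)/6)² = 0.444
te_F = (4 + 4·9 + 14)/6 = 54/6 = 9; σ²_F = ((14−4)/6)² = 2.778
te_G = (4 + 4·7 + 16)/6 = 48/6 = 8; σ²_G = ((16−4)/6)² = 4.000
te_H = (2 + 4·4 + 18)/6 = 36/6 = 6; σ²_H = ((18−2)/6)² = 7.111

Forward pass:
ES_A = 0; EF_A = 3
ES_B = 3; EF_B = 3+12 = 15
ES_C = 3; EF_C = 3+6 = 9
ES_D = 3; EF_D = 3+4 = 7
ES_E = 3; EF_E = 3+10 = 13
ES_F = 9; EF_F = 9+9 = 18
ES_G = 9; EF_G = 9+8 = 17
ES_H = max(EF_B=15, EF_D=7, EF_E=13, EF_F=18, EF_G=17) = 18; EF_H = 18+6 = 24
Expected project duration μ = 24 days. Critical path: A → C → F → H.

Variance along critical path = 0.444 + 2.778 + 2.778 + 7.111 = 13.111; σ = 3.621 days.
D = μ + z·σ = 24 + 2.326·3.621 = 32.4 days

32.4 days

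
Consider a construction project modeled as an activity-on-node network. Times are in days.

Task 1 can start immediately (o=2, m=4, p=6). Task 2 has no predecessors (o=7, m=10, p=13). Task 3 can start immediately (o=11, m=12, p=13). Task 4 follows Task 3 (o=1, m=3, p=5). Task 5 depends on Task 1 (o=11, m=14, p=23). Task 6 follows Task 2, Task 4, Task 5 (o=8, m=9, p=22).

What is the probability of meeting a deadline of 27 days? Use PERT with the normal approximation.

0.170

te_Task 1 = (2 + 4·4 + 6)/6 = 24/6 = 4; σ²_Task 1 = ((6−2)/6)² = 0.444
te_Task 2 = (7 + 4·10 + 13)/6 = 60/6 = 10; σ²_Task 2 = ((13−7)/6)² = 1.000
te_Task 3 = (11 + 4·12 + 13)/6 = 72/6 = 12; σ²_Task 3 = ((13−11)/6)² = 0.111
te_Task 4 = (1 + 4·3 + 5)/6 = 18/6 = 3; σ²_Task 4 = ((5−1)/6)² = 0.444
te_Task 5 = (11 + 4·14 + 23)/6 = 90/6 = 15; σ²_Task 5 = ((23−11)/6)² = 4.000
te_Task 6 = (8 + 4·9 + 22)/6 = 66/6 = 11; σ²_Task 6 = ((22−8)/6)² = 5.444

Forward pass:
ES_Task 1 = 0; EF_Task 1 = 4
ES_Task 2 = 0; EF_Task 2 = 10
ES_Task 3 = 0; EF_Task 3 = 12
ES_Task 4 = 12; EF_Task 4 = 12+3 = 15
ES_Task 5 = 4; EF_Task 5 = 4+15 = 19
ES_Task 6 = max(EF_Task 2=10, EF_Task 4=15, EF_Task 5=19) = 19; EF_Task 6 = 19+11 = 30
Expected project duration μ = 30 days. Critical path: Task 1 → Task 5 → Task 6.

Variance along critical path = 0.444 + 4.000 + 5.444 = 9.889; σ = √9.889 = 3.145 days.
Z = (27 − 30) / 3.145 = -0.954
P(T ≤ 27) = Φ(-0.954) ≈ 0.170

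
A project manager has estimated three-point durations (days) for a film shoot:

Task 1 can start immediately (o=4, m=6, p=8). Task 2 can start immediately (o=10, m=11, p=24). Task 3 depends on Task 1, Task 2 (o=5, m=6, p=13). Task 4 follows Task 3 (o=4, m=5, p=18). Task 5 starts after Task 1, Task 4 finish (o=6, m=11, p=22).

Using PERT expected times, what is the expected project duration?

te_Task 1 = (4 + 4·6 + 8)/6 = 36/6 = 6
te_Task 2 = (10 + 4·11 + 24)/6 = 78/6 = 13
te_Task 3 = (5 + 4·6 + 13)/6 = 42/6 = 7
te_Task 4 = (4 + 4·5 + 18)/6 = 42/6 = 7
te_Task 5 = (6 + 4·11 + 22)/6 = 72/6 = 12

Forward pass:
ES_Task 1 = 0; EF_Task 1 = 6
ES_Task 2 = 0; EF_Task 2 = 13
ES_Task 3 = max(EF_Task 1=6, EF_Task 2=13) = 13; EF_Task 3 = 13+7 = 20
ES_Task 4 = 20; EF_Task 4 = 20+7 = 27
ES_Task 5 = max(EF_Task 1=6, EF_Task 4=27) = 27; EF_Task 5 = 27+12 = 39
Expected project duration μ = 39 days. Critical path: Task 2 → Task 3 → Task 4 → Task 5.

39 days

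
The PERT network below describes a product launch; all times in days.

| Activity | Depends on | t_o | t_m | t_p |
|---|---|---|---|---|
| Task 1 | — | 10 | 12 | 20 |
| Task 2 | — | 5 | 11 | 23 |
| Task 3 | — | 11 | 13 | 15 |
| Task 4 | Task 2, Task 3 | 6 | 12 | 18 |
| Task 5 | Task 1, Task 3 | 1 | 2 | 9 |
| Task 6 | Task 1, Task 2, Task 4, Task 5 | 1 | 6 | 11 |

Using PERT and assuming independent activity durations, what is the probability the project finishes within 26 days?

te_Task 1 = (10 + 4·12 + 20)/6 = 78/6 = 13; σ²_Task 1 = ((20−10)/6)² = 2.778
te_Task 2 = (5 + 4·11 + 23)/6 = 72/6 = 12; σ²_Task 2 = ((23−5)/6)² = 9.000
te_Task 3 = (11 + 4·13 + 15)/6 = 78/6 = 13; σ²_Task 3 = ((15−11)/6)² = 0.444
te_Task 4 = (6 + 4·12 + 18)/6 = 72/6 = 12; σ²_Task 4 = ((18−6)/6)² = 4.000
te_Task 5 = (1 + 4·2 + 9)/6 = 18/6 = 3; σ²_Task 5 = ((9−1)/6)² = 1.778
te_Task 6 = (1 + 4·6 + 11)/6 = 36/6 = 6; σ²_Task 6 = ((11−1)/6)² = 2.778

Forward pass:
ES_Task 1 = 0; EF_Task 1 = 13
ES_Task 2 = 0; EF_Task 2 = 12
ES_Task 3 = 0; EF_Task 3 = 13
ES_Task 4 = max(EF_Task 2=12, EF_Task 3=13) = 13; EF_Task 4 = 13+12 = 25
ES_Task 5 = max(EF_Task 1=13, EF_Task 3=13) = 13; EF_Task 5 = 13+3 = 16
ES_Task 6 = max(EF_Task 1=13, EF_Task 2=12, EF_Task 4=25, EF_Task 5=16) = 25; EF_Task 6 = 25+6 = 31
Expected project duration μ = 31 days. Critical path: Task 3 → Task 4 → Task 6.

Variance along critical path = 0.444 + 4.000 + 2.778 = 7.222; σ = √7.222 = 2.687 days.
Z = (26 − 31) / 2.687 = -1.861
P(T ≤ 26) = Φ(-1.861) ≈ 0.031

0.031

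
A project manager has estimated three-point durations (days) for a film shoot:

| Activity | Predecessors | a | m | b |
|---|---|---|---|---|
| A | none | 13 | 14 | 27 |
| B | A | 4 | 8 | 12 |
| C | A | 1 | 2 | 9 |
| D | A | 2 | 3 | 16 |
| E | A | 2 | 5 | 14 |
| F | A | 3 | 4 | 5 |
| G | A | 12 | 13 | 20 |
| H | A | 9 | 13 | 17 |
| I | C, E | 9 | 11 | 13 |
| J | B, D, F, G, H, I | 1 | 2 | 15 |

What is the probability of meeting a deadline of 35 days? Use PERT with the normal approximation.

0.305

te_A = (13 + 4·14 + 27)/6 = 96/6 = 16; σ²_A = ((27−13)/6)² = 5.444
te_B = (4 + 4·8 + 12)/6 = 48/6 = 8; σ²_B = ((12−4)/6)² = 1.778
te_C = (1 + 4·2 + 9)/6 = 18/6 = 3; σ²_C = ((9−1)/6)² = 1.778
te_D = (2 + 4·3 + 16)/6 = 30/6 = 5; σ²_D = ((16−2)/6)² = 5.444
te_E = (2 + 4·5 + 14)/6 = 36/6 = 6; σ²_E = ((14−2)/6)² = 4.000
te_F = (3 + 4·4 + 5)/6 = 24/6 = 4; σ²_F = ((5−3)/6)² = 0.111
te_G = (12 + 4·13 + 20)/6 = 84/6 = 14; σ²_G = ((20−12)/6)² = 1.778
te_H = (9 + 4·13 + 17)/6 = 78/6 = 13; σ²_H = ((17−9)/6)² = 1.778
te_I = (9 + 4·11 + 13)/6 = 66/6 = 11; σ²_I = ((13−9)/6)² = 0.444
te_J = (1 + 4·2 + 15)/6 = 24/6 = 4; σ²_J = ((15−1)/6)² = 5.444

Forward pass:
ES_A = 0; EF_A = 16
ES_B = 16; EF_B = 16+8 = 24
ES_C = 16; EF_C = 16+3 = 19
ES_D = 16; EF_D = 16+5 = 21
ES_E = 16; EF_E = 16+6 = 22
ES_F = 16; EF_F = 16+4 = 20
ES_G = 16; EF_G = 16+14 = 30
ES_H = 16; EF_H = 16+13 = 29
ES_I = max(EF_C=19, EF_E=22) = 22; EF_I = 22+11 = 33
ES_J = max(EF_B=24, EF_D=21, EF_F=20, EF_G=30, EF_H=29, EF_I=33) = 33; EF_J = 33+4 = 37
Expected project duration μ = 37 days. Critical path: A → E → I → J.

Variance along critical path = 5.444 + 4.000 + 0.444 + 5.444 = 15.333; σ = √15.333 = 3.916 days.
Z = (35 − 37) / 3.916 = -0.511
P(T ≤ 35) = Φ(-0.511) ≈ 0.305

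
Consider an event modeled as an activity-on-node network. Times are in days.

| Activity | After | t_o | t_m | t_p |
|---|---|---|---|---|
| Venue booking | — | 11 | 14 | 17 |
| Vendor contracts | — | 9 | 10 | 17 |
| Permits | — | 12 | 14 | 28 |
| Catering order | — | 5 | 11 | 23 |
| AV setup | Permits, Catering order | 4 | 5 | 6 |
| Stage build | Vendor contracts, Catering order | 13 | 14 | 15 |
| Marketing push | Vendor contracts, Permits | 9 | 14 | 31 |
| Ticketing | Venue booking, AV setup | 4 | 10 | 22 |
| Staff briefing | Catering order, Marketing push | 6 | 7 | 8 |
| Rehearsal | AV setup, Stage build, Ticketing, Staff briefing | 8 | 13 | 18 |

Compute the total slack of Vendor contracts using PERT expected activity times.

5 days

te_Venue booking = (11 + 4·14 + 17)/6 = 84/6 = 14
te_Vendor contracts = (9 + 4·10 + 17)/6 = 66/6 = 11
te_Permits = (12 + 4·14 + 28)/6 = 96/6 = 16
te_Catering order = (5 + 4·11 + 23)/6 = 72/6 = 12
te_AV setup = (4 + 4·5 + 6)/6 = 30/6 = 5
te_Stage build = (13 + 4·14 + 15)/6 = 84/6 = 14
te_Marketing push = (9 + 4·14 + 31)/6 = 96/6 = 16
te_Ticketing = (4 + 4·10 + 22)/6 = 66/6 = 11
te_Staff briefing = (6 + 4·7 + 8)/6 = 42/6 = 7
te_Rehearsal = (8 + 4·13 + 18)/6 = 78/6 = 13

Forward pass:
ES_Venue booking = 0; EF_Venue booking = 14
ES_Vendor contracts = 0; EF_Vendor contracts = 11
ES_Permits = 0; EF_Permits = 16
ES_Catering order = 0; EF_Catering order = 12
ES_AV setup = max(EF_Permits=16, EF_Catering order=12) = 16; EF_AV setup = 16+5 = 21
ES_Stage build = max(EF_Vendor contracts=11, EF_Catering order=12) = 12; EF_Stage build = 12+14 = 26
ES_Marketing push = max(EF_Vendor contracts=11, EF_Permits=16) = 16; EF_Marketing push = 16+16 = 32
ES_Ticketing = max(EF_Venue booking=14, EF_AV setup=21) = 21; EF_Ticketing = 21+11 = 32
ES_Staff briefing = max(EF_Catering order=12, EF_Marketing push=32) = 32; EF_Staff briefing = 32+7 = 39
ES_Rehearsal = max(EF_AV setup=21, EF_Stage build=26, EF_Ticketing=32, EF_Staff briefing=39) = 39; EF_Rehearsal = 39+13 = 52
Expected project duration μ = 52 days. Critical path: Permits → Marketing push → Staff briefing → Rehearsal.

Backward pass:
LF_Rehearsal = 52; LS_Rehearsal = 52−13 = 39
LF_Staff briefing = LS_Rehearsal = 39; LS_Staff briefing = 39−7 = 32
LF_Ticketing = LS_Rehearsal = 39; LS_Ticketing = 39−11 = 28
LF_Marketing push = LS_Staff briefing = 32; LS_Marketing push = 32−16 = 16
LF_Stage build = LS_Rehearsal = 39; LS_Stage build = 39−14 = 25
LF_AV setup = min(LS_Ticketing=28, LS_Rehearsal=39) = 28; LS_AV setup = 28−5 = 23
LF_Catering order = min(LS_AV setup=23, LS_Stage build=25, LS_Staff briefing=32) = 23; LS_Catering order = 23−12 = 11
LF_Permits = min(LS_AV setup=23, LS_Marketing push=16) = 16; LS_Permits = 16−16 = 0
LF_Vendor contracts = min(LS_Stage build=25, LS_Marketing push=16) = 16; LS_Vendor contracts = 16−11 = 5
LF_Venue booking = LS_Ticketing = 28; LS_Venue booking = 28−14 = 14
Slack_Vendor contracts = LS_Vendor contracts − ES_Vendor contracts = 5 − 0 = 5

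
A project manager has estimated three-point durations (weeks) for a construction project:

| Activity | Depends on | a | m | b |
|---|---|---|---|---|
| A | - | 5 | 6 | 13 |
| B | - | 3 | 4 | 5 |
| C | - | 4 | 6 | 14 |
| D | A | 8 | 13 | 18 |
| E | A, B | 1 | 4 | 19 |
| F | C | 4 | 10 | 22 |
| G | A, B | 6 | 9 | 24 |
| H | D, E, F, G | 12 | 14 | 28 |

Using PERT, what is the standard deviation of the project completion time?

3.42 weeks

te_A = (5 + 4·6 + 13)/6 = 42/6 = 7; σ²_A = ((13−5)/6)² = 1.778
te_B = (3 + 4·4 + 5)/6 = 24/6 = 4; σ²_B = ((5−3)/6)² = 0.111
te_C = (4 + 4·6 + 14)/6 = 42/6 = 7; σ²_C = ((14−4)/6)² = 2.778
te_D = (8 + 4·13 + 18)/6 = 78/6 = 13; σ²_D = ((18−8)/6)² = 2.778
te_E = (1 + 4·4 + 19)/6 = 36/6 = 6; σ²_E = ((19−1)/6)² = 9.000
te_F = (4 + 4·10 + 22)/6 = 66/6 = 11; σ²_F = ((22−4)/6)² = 9.000
te_G = (6 + 4·9 + 24)/6 = 66/6 = 11; σ²_G = ((24−6)/6)² = 9.000
te_H = (12 + 4·14 + 28)/6 = 96/6 = 16; σ²_H = ((28−12)/6)² = 7.111

Forward pass:
ES_A = 0; EF_A = 7
ES_B = 0; EF_B = 4
ES_C = 0; EF_C = 7
ES_D = 7; EF_D = 7+13 = 20
ES_E = max(EF_A=7, EF_B=4) = 7; EF_E = 7+6 = 13
ES_F = 7; EF_F = 7+11 = 18
ES_G = max(EF_A=7, EF_B=4) = 7; EF_G = 7+11 = 18
ES_H = max(EF_D=20, EF_E=13, EF_F=18, EF_G=18) = 20; EF_H = 20+16 = 36
Expected project duration μ = 36 weeks. Critical path: A → D → H.

Variance along critical path = 1.778 + 2.778 + 7.111 = 11.667
σ = √11.667 = 3.416 weeks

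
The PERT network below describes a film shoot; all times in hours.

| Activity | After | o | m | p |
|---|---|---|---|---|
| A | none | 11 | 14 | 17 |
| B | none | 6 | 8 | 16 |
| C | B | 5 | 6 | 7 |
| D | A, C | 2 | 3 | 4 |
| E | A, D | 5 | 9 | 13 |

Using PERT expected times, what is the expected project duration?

te_A = (11 + 4·14 + 17)/6 = 84/6 = 14
te_B = (6 + 4·8 + 16)/6 = 54/6 = 9
te_C = (5 + 4·6 + 7)/6 = 36/6 = 6
te_D = (2 + 4·3 + 4)/6 = 18/6 = 3
te_E = (5 + 4·9 + 13)/6 = 54/6 = 9

Forward pass:
ES_A = 0; EF_A = 14
ES_B = 0; EF_B = 9
ES_C = 9; EF_C = 9+6 = 15
ES_D = max(EF_A=14, EF_C=15) = 15; EF_D = 15+3 = 18
ES_E = max(EF_A=14, EF_D=18) = 18; EF_E = 18+9 = 27
Expected project duration μ = 27 hours. Critical path: B → C → D → E.

27 hours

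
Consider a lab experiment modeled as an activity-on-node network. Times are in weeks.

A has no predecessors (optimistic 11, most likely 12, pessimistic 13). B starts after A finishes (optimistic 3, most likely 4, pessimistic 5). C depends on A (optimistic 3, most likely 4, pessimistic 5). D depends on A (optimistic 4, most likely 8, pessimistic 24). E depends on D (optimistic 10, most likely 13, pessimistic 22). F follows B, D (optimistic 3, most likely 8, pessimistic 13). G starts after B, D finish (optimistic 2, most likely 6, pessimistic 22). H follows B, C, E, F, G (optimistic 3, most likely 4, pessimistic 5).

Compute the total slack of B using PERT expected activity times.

te_A = (11 + 4·12 + 13)/6 = 72/6 = 12
te_B = (3 + 4·4 + 5)/6 = 24/6 = 4
te_C = (3 + 4·4 + 5)/6 = 24/6 = 4
te_D = (4 + 4·8 + 24)/6 = 60/6 = 10
te_E = (10 + 4·13 + 22)/6 = 84/6 = 14
te_F = (3 + 4·8 + 13)/6 = 48/6 = 8
te_G = (2 + 4·6 + 22)/6 = 48/6 = 8
te_H = (3 + 4·4 + 5)/6 = 24/6 = 4

Forward pass:
ES_A = 0; EF_A = 12
ES_B = 12; EF_B = 12+4 = 16
ES_C = 12; EF_C = 12+4 = 16
ES_D = 12; EF_D = 12+10 = 22
ES_E = 22; EF_E = 22+14 = 36
ES_F = max(EF_B=16, EF_D=22) = 22; EF_F = 22+8 = 30
ES_G = max(EF_B=16, EF_D=22) = 22; EF_G = 22+8 = 30
ES_H = max(EF_B=16, EF_C=16, EF_E=36, EF_F=30, EF_G=30) = 36; EF_H = 36+4 = 40
Expected project duration μ = 40 weeks. Critical path: A → D → E → H.

Backward pass:
LF_H = 40; LS_H = 40−4 = 36
LF_G = LS_H = 36; LS_G = 36−8 = 28
LF_F = LS_H = 36; LS_F = 36−8 = 28
LF_E = LS_H = 36; LS_E = 36−14 = 22
LF_D = min(LS_E=22, LS_F=28, LS_G=28) = 22; LS_D = 22−10 = 12
LF_C = LS_H = 36; LS_C = 36−4 = 32
LF_B = min(LS_F=28, LS_G=28, LS_H=36) = 28; LS_B = 28−4 = 24
LF_A = min(LS_B=24, LS_C=32, LS_D=12) = 12; LS_A = 12−12 = 0
Slack_B = LS_B − ES_B = 24 − 12 = 12

12 weeks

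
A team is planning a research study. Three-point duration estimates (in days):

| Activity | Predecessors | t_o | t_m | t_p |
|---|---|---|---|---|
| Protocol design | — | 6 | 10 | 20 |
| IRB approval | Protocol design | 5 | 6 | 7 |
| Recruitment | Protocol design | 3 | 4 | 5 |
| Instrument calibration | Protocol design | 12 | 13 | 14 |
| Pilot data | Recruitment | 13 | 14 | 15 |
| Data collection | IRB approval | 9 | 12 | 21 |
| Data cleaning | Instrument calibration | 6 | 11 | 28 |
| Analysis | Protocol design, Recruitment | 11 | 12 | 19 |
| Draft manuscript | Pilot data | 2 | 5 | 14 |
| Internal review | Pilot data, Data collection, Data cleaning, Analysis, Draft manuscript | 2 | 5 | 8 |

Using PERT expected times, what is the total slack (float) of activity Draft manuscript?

te_Protocol design = (6 + 4·10 + 20)/6 = 66/6 = 11
te_IRB approval = (5 + 4·6 + 7)/6 = 36/6 = 6
te_Recruitment = (3 + 4·4 + 5)/6 = 24/6 = 4
te_Instrument calibration = (12 + 4·13 + 14)/6 = 78/6 = 13
te_Pilot data = (13 + 4·14 + 15)/6 = 84/6 = 14
te_Data collection = (9 + 4·12 + 21)/6 = 78/6 = 13
te_Data cleaning = (6 + 4·11 + 28)/6 = 78/6 = 13
te_Analysis = (11 + 4·12 + 19)/6 = 78/6 = 13
te_Draft manuscript = (2 + 4·5 + 14)/6 = 36/6 = 6
te_Internal review = (2 + 4·5 + 8)/6 = 30/6 = 5

Forward pass:
ES_Protocol design = 0; EF_Protocol design = 11
ES_IRB approval = 11; EF_IRB approval = 11+6 = 17
ES_Recruitment = 11; EF_Recruitment = 11+4 = 15
ES_Instrument calibration = 11; EF_Instrument calibration = 11+13 = 24
ES_Pilot data = 15; EF_Pilot data = 15+14 = 29
ES_Data collection = 17; EF_Data collection = 17+13 = 30
ES_Data cleaning = 24; EF_Data cleaning = 24+13 = 37
ES_Analysis = max(EF_Protocol design=11, EF_Recruitment=15) = 15; EF_Analysis = 15+13 = 28
ES_Draft manuscript = 29; EF_Draft manuscript = 29+6 = 35
ES_Internal review = max(EF_Pilot data=29, EF_Data collection=30, EF_Data cleaning=37, EF_Analysis=28, EF_Draft manuscript=35) = 37; EF_Internal review = 37+5 = 42
Expected project duration μ = 42 days. Critical path: Protocol design → Instrument calibration → Data cleaning → Internal review.

Backward pass:
LF_Internal review = 42; LS_Internal review = 42−5 = 37
LF_Draft manuscript = LS_Internal review = 37; LS_Draft manuscript = 37−6 = 31
LF_Analysis = LS_Internal review = 37; LS_Analysis = 37−13 = 24
LF_Data cleaning = LS_Internal review = 37; LS_Data cleaning = 37−13 = 24
LF_Data collection = LS_Internal review = 37; LS_Data collection = 37−13 = 24
LF_Pilot data = min(LS_Draft manuscript=31, LS_Internal review=37) = 31; LS_Pilot data = 31−14 = 17
LF_Instrument calibration = LS_Data cleaning = 24; LS_Instrument calibration = 24−13 = 11
LF_Recruitment = min(LS_Pilot data=17, LS_Analysis=24) = 17; LS_Recruitment = 17−4 = 13
LF_IRB approval = LS_Data collection = 24; LS_IRB approval = 24−6 = 18
LF_Protocol design = min(LS_IRB approval=18, LS_Recruitment=13, LS_Instrument calibration=11, LS_Analysis=24) = 11; LS_Protocol design = 11−11 = 0
Slack_Draft manuscript = LS_Draft manuscript − ES_Draft manuscript = 31 − 29 = 2

2 days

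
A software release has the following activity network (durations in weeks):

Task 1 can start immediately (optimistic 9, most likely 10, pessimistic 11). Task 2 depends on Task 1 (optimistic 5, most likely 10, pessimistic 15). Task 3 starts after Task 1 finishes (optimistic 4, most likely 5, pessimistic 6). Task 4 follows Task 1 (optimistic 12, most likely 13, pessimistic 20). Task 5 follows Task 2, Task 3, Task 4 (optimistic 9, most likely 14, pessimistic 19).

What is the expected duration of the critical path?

38 weeks

te_Task 1 = (9 + 4·10 + 11)/6 = 60/6 = 10
te_Task 2 = (5 + 4·10 + 15)/6 = 60/6 = 10
te_Task 3 = (4 + 4·5 + 6)/6 = 30/6 = 5
te_Task 4 = (12 + 4·13 + 20)/6 = 84/6 = 14
te_Task 5 = (9 + 4·14 + 19)/6 = 84/6 = 14

Forward pass:
ES_Task 1 = 0; EF_Task 1 = 10
ES_Task 2 = 10; EF_Task 2 = 10+10 = 20
ES_Task 3 = 10; EF_Task 3 = 10+5 = 15
ES_Task 4 = 10; EF_Task 4 = 10+14 = 24
ES_Task 5 = max(EF_Task 2=20, EF_Task 3=15, EF_Task 4=24) = 24; EF_Task 5 = 24+14 = 38
Expected project duration μ = 38 weeks. Critical path: Task 1 → Task 4 → Task 5.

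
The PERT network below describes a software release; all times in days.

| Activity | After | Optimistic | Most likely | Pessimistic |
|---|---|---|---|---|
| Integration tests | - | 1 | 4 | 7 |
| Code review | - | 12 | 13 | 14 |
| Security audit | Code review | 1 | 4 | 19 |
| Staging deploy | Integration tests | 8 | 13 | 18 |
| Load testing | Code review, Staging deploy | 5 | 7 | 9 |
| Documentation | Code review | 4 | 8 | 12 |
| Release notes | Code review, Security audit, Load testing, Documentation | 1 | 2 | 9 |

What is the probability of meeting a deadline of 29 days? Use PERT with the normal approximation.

te_Integration tests = (1 + 4·4 + 7)/6 = 24/6 = 4; σ²_Integration tests = ((7−1)/6)² = 1.000
te_Code review = (12 + 4·13 + 14)/6 = 78/6 = 13; σ²_Code review = ((14−12)/6)² = 0.111
te_Security audit = (1 + 4·4 + 19)/6 = 36/6 = 6; σ²_Security audit = ((19−1)/6)² = 9.000
te_Staging deploy = (8 + 4·13 + 18)/6 = 78/6 = 13; σ²_Staging deploy = ((18−8)/6)² = 2.778
te_Load testing = (5 + 4·7 + 9)/6 = 42/6 = 7; σ²_Load testing = ((9−5)/6)² = 0.444
te_Documentation = (4 + 4·8 + 12)/6 = 48/6 = 8; σ²_Documentation = ((12−4)/6)² = 1.778
te_Release notes = (1 + 4·2 + 9)/6 = 18/6 = 3; σ²_Release notes = ((9−1)/6)² = 1.778

Forward pass:
ES_Integration tests = 0; EF_Integration tests = 4
ES_Code review = 0; EF_Code review = 13
ES_Security audit = 13; EF_Security audit = 13+6 = 19
ES_Staging deploy = 4; EF_Staging deploy = 4+13 = 17
ES_Load testing = max(EF_Code review=13, EF_Staging deploy=17) = 17; EF_Load testing = 17+7 = 24
ES_Documentation = 13; EF_Documentation = 13+8 = 21
ES_Release notes = max(EF_Code review=13, EF_Security audit=19, EF_Load testing=24, EF_Documentation=21) = 24; EF_Release notes = 24+3 = 27
Expected project duration μ = 27 days. Critical path: Integration tests → Staging deploy → Load testing → Release notes.

Variance along critical path = 1.000 + 2.778 + 0.444 + 1.778 = 6.000; σ = √6.000 = 2.449 days.
Z = (29 − 27) / 2.449 = 0.816
P(T ≤ 29) = Φ(0.816) ≈ 0.793

0.793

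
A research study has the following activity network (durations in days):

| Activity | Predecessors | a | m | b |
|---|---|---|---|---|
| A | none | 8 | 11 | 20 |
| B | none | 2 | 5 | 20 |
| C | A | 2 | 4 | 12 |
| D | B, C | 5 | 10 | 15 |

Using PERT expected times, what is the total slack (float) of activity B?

te_A = (8 + 4·11 + 20)/6 = 72/6 = 12
te_B = (2 + 4·5 + 20)/6 = 42/6 = 7
te_C = (2 + 4·4 + 12)/6 = 30/6 = 5
te_D = (5 + 4·10 + 15)/6 = 60/6 = 10

Forward pass:
ES_A = 0; EF_A = 12
ES_B = 0; EF_B = 7
ES_C = 12; EF_C = 12+5 = 17
ES_D = max(EF_B=7, EF_C=17) = 17; EF_D = 17+10 = 27
Expected project duration μ = 27 days. Critical path: A → C → D.

Backward pass:
LF_D = 27; LS_D = 27−10 = 17
LF_C = LS_D = 17; LS_C = 17−5 = 12
LF_B = LS_D = 17; LS_B = 17−7 = 10
LF_A = LS_C = 12; LS_A = 12−12 = 0
Slack_B = LS_B − ES_B = 10 − 0 = 10

10 days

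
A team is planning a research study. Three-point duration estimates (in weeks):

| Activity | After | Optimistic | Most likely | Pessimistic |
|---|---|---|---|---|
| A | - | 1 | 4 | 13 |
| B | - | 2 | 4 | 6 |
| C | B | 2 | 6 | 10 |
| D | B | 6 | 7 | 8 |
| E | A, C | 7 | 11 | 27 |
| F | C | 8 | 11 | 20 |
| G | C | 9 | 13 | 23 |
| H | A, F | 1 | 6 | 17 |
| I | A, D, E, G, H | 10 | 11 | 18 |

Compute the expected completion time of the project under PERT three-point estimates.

41 weeks

te_A = (1 + 4·4 + 13)/6 = 30/6 = 5
te_B = (2 + 4·4 + 6)/6 = 24/6 = 4
te_C = (2 + 4·6 + 10)/6 = 36/6 = 6
te_D = (6 + 4·7 + 8)/6 = 42/6 = 7
te_E = (7 + 4·11 + 27)/6 = 78/6 = 13
te_F = (8 + 4·11 + 20)/6 = 72/6 = 12
te_G = (9 + 4·13 + 23)/6 = 84/6 = 14
te_H = (1 + 4·6 + 17)/6 = 42/6 = 7
te_I = (10 + 4·11 + 18)/6 = 72/6 = 12

Forward pass:
ES_A = 0; EF_A = 5
ES_B = 0; EF_B = 4
ES_C = 4; EF_C = 4+6 = 10
ES_D = 4; EF_D = 4+7 = 11
ES_E = max(EF_A=5, EF_C=10) = 10; EF_E = 10+13 = 23
ES_F = 10; EF_F = 10+12 = 22
ES_G = 10; EF_G = 10+14 = 24
ES_H = max(EF_A=5, EF_F=22) = 22; EF_H = 22+7 = 29
ES_I = max(EF_A=5, EF_D=11, EF_E=23, EF_G=24, EF_H=29) = 29; EF_I = 29+12 = 41
Expected project duration μ = 41 weeks. Critical path: B → C → F → H → I.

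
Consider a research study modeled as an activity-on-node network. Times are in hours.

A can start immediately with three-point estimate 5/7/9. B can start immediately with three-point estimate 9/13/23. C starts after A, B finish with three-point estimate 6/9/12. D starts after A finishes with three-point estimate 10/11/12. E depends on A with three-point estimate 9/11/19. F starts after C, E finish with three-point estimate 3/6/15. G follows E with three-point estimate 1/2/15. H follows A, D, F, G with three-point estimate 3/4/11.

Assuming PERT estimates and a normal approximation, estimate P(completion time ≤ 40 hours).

0.924

te_A = (5 + 4·7 + 9)/6 = 42/6 = 7; σ²_A = ((9−5)/6)² = 0.444
te_B = (9 + 4·13 + 23)/6 = 84/6 = 14; σ²_B = ((23−9)/6)² = 5.444
te_C = (6 + 4·9 + 12)/6 = 54/6 = 9; σ²_C = ((12−6)/6)² = 1.000
te_D = (10 + 4·11 + 12)/6 = 66/6 = 11; σ²_D = ((12−10)/6)² = 0.111
te_E = (9 + 4·11 + 19)/6 = 72/6 = 12; σ²_E = ((19−9)/6)² = 2.778
te_F = (3 + 4·6 + 15)/6 = 42/6 = 7; σ²_F = ((15−3)/6)² = 4.000
te_G = (1 + 4·2 + 15)/6 = 24/6 = 4; σ²_G = ((15−1)/6)² = 5.444
te_H = (3 + 4·4 + 11)/6 = 30/6 = 5; σ²_H = ((11−3)/6)² = 1.778

Forward pass:
ES_A = 0; EF_A = 7
ES_B = 0; EF_B = 14
ES_C = max(EF_A=7, EF_B=14) = 14; EF_C = 14+9 = 23
ES_D = 7; EF_D = 7+11 = 18
ES_E = 7; EF_E = 7+12 = 19
ES_F = max(EF_C=23, EF_E=19) = 23; EF_F = 23+7 = 30
ES_G = 19; EF_G = 19+4 = 23
ES_H = max(EF_A=7, EF_D=18, EF_F=30, EF_G=23) = 30; EF_H = 30+5 = 35
Expected project duration μ = 35 hours. Critical path: B → C → F → H.

Variance along critical path = 5.444 + 1.000 + 4.000 + 1.778 = 12.222; σ = √12.222 = 3.496 hours.
Z = (40 − 35) / 3.496 = 1.430
P(T ≤ 40) = Φ(1.430) ≈ 0.924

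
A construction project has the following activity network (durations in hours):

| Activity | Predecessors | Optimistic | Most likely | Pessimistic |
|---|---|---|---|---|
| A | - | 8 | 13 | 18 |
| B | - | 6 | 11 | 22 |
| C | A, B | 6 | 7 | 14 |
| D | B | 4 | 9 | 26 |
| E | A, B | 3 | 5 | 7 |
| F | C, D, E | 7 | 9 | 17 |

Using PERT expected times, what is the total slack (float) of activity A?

2 hours

te_A = (8 + 4·13 + 18)/6 = 78/6 = 13
te_B = (6 + 4·11 + 22)/6 = 72/6 = 12
te_C = (6 + 4·7 + 14)/6 = 48/6 = 8
te_D = (4 + 4·9 + 26)/6 = 66/6 = 11
te_E = (3 + 4·5 + 7)/6 = 30/6 = 5
te_F = (7 + 4·9 + 17)/6 = 60/6 = 10

Forward pass:
ES_A = 0; EF_A = 13
ES_B = 0; EF_B = 12
ES_C = max(EF_A=13, EF_B=12) = 13; EF_C = 13+8 = 21
ES_D = 12; EF_D = 12+11 = 23
ES_E = max(EF_A=13, EF_B=12) = 13; EF_E = 13+5 = 18
ES_F = max(EF_C=21, EF_D=23, EF_E=18) = 23; EF_F = 23+10 = 33
Expected project duration μ = 33 hours. Critical path: B → D → F.

Backward pass:
LF_F = 33; LS_F = 33−10 = 23
LF_E = LS_F = 23; LS_E = 23−5 = 18
LF_D = LS_F = 23; LS_D = 23−11 = 12
LF_C = LS_F = 23; LS_C = 23−8 = 15
LF_B = min(LS_C=15, LS_D=12, LS_E=18) = 12; LS_B = 12−12 = 0
LF_A = min(LS_C=15, LS_E=18) = 15; LS_A = 15−13 = 2
Slack_A = LS_A − ES_A = 2 − 0 = 2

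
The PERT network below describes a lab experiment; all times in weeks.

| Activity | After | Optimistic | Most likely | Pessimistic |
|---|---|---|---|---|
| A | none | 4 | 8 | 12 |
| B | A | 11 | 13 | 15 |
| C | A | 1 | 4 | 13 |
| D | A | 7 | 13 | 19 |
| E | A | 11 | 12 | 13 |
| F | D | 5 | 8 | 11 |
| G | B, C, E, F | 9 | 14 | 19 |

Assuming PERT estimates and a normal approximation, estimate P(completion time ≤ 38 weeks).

te_A = (4 + 4·8 + 12)/6 = 48/6 = 8; σ²_A = ((12−4)/6)² = 1.778
te_B = (11 + 4·13 + 15)/6 = 78/6 = 13; σ²_B = ((15−11)/6)² = 0.444
te_C = (1 + 4·4 + 13)/6 = 30/6 = 5; σ²_C = ((13−1)/6)² = 4.000
te_D = (7 + 4·13 + 19)/6 = 78/6 = 13; σ²_D = ((19−7)/6)² = 4.000
te_E = (11 + 4·12 + 13)/6 = 72/6 = 12; σ²_E = ((13−11)/6)² = 0.111
te_F = (5 + 4·8 + 11)/6 = 48/6 = 8; σ²_F = ((11−5)/6)² = 1.000
te_G = (9 + 4·14 + 19)/6 = 84/6 = 14; σ²_G = ((19−9)/6)² = 2.778

Forward pass:
ES_A = 0; EF_A = 8
ES_B = 8; EF_B = 8+13 = 21
ES_C = 8; EF_C = 8+5 = 13
ES_D = 8; EF_D = 8+13 = 21
ES_E = 8; EF_E = 8+12 = 20
ES_F = 21; EF_F = 21+8 = 29
ES_G = max(EF_B=21, EF_C=13, EF_E=20, EF_F=29) = 29; EF_G = 29+14 = 43
Expected project duration μ = 43 weeks. Critical path: A → D → F → G.

Variance along critical path = 1.778 + 4.000 + 1.000 + 2.778 = 9.556; σ = √9.556 = 3.091 weeks.
Z = (38 − 43) / 3.091 = -1.617
P(T ≤ 38) = Φ(-1.617) ≈ 0.053

0.053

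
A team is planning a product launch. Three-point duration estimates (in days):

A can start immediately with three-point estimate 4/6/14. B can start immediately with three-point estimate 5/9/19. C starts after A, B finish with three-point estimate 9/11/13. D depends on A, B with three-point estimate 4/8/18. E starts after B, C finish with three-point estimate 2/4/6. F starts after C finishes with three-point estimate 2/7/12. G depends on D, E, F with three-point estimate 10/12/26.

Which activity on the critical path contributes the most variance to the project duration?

te_A = (4 + 4·6 + 14)/6 = 42/6 = 7; σ²_A = ((14−4)/6)² = 2.778
te_B = (5 + 4·9 + 19)/6 = 60/6 = 10; σ²_B = ((19−5)/6)² = 5.444
te_C = (9 + 4·11 + 13)/6 = 66/6 = 11; σ²_C = ((13−9)/6)² = 0.444
te_D = (4 + 4·8 + 18)/6 = 54/6 = 9; σ²_D = ((18−4)/6)² = 5.444
te_E = (2 + 4·4 + 6)/6 = 24/6 = 4; σ²_E = ((6−2)/6)² = 0.444
te_F = (2 + 4·7 + 12)/6 = 42/6 = 7; σ²_F = ((12−2)/6)² = 2.778
te_G = (10 + 4·12 + 26)/6 = 84/6 = 14; σ²_G = ((26−10)/6)² = 7.111

Forward pass:
ES_A = 0; EF_A = 7
ES_B = 0; EF_B = 10
ES_C = max(EF_A=7, EF_B=10) = 10; EF_C = 10+11 = 21
ES_D = max(EF_A=7, EF_B=10) = 10; EF_D = 10+9 = 19
ES_E = max(EF_B=10, EF_C=21) = 21; EF_E = 21+4 = 25
ES_F = 21; EF_F = 21+7 = 28
ES_G = max(EF_D=19, EF_E=25, EF_F=28) = 28; EF_G = 28+14 = 42
Expected project duration μ = 42 days. Critical path: B → C → F → G.

Variances on critical path: σ²_B=5.444, σ²_C=0.444, σ²_F=2.778, σ²_G=7.111.
Largest is σ²_G = 7.111.

G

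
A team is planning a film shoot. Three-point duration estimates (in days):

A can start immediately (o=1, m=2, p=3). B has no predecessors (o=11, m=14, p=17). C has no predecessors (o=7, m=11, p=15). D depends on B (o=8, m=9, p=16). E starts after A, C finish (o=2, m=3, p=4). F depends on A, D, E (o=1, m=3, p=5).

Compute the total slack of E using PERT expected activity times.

te_A = (1 + 4·2 + 3)/6 = 12/6 = 2
te_B = (11 + 4·14 + 17)/6 = 84/6 = 14
te_C = (7 + 4·11 + 15)/6 = 66/6 = 11
te_D = (8 + 4·9 + 16)/6 = 60/6 = 10
te_E = (2 + 4·3 + 4)/6 = 18/6 = 3
te_F = (1 + 4·3 + 5)/6 = 18/6 = 3

Forward pass:
ES_A = 0; EF_A = 2
ES_B = 0; EF_B = 14
ES_C = 0; EF_C = 11
ES_D = 14; EF_D = 14+10 = 24
ES_E = max(EF_A=2, EF_C=11) = 11; EF_E = 11+3 = 14
ES_F = max(EF_A=2, EF_D=24, EF_E=14) = 24; EF_F = 24+3 = 27
Expected project duration μ = 27 days. Critical path: B → D → F.

Backward pass:
LF_F = 27; LS_F = 27−3 = 24
LF_E = LS_F = 24; LS_E = 24−3 = 21
LF_D = LS_F = 24; LS_D = 24−10 = 14
LF_C = LS_E = 21; LS_C = 21−11 = 10
LF_B = LS_D = 14; LS_B = 14−14 = 0
LF_A = min(LS_E=21, LS_F=24) = 21; LS_A = 21−2 = 19
Slack_E = LS_E − ES_E = 21 − 11 = 10

10 days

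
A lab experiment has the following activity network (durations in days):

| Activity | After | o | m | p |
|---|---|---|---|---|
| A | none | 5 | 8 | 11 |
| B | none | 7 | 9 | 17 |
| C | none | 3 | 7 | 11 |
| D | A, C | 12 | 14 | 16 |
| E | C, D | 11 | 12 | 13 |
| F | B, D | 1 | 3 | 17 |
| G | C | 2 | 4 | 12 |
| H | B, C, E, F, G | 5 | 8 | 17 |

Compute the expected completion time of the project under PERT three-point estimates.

43 days

te_A = (5 + 4·8 + 11)/6 = 48/6 = 8
te_B = (7 + 4·9 + 17)/6 = 60/6 = 10
te_C = (3 + 4·7 + 11)/6 = 42/6 = 7
te_D = (12 + 4·14 + 16)/6 = 84/6 = 14
te_E = (11 + 4·12 + 13)/6 = 72/6 = 12
te_F = (1 + 4·3 + 17)/6 = 30/6 = 5
te_G = (2 + 4·4 + 12)/6 = 30/6 = 5
te_H = (5 + 4·8 + 17)/6 = 54/6 = 9

Forward pass:
ES_A = 0; EF_A = 8
ES_B = 0; EF_B = 10
ES_C = 0; EF_C = 7
ES_D = max(EF_A=8, EF_C=7) = 8; EF_D = 8+14 = 22
ES_E = max(EF_C=7, EF_D=22) = 22; EF_E = 22+12 = 34
ES_F = max(EF_B=10, EF_D=22) = 22; EF_F = 22+5 = 27
ES_G = 7; EF_G = 7+5 = 12
ES_H = max(EF_B=10, EF_C=7, EF_E=34, EF_F=27, EF_G=12) = 34; EF_H = 34+9 = 43
Expected project duration μ = 43 days. Critical path: A → D → E → H.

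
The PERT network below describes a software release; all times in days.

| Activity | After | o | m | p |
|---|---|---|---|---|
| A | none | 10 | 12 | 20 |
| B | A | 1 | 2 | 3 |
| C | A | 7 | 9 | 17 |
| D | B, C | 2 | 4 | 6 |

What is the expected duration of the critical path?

27 days

te_A = (10 + 4·12 + 20)/6 = 78/6 = 13
te_B = (1 + 4·2 + 3)/6 = 12/6 = 2
te_C = (7 + 4·9 + 17)/6 = 60/6 = 10
te_D = (2 + 4·4 + 6)/6 = 24/6 = 4

Forward pass:
ES_A = 0; EF_A = 13
ES_B = 13; EF_B = 13+2 = 15
ES_C = 13; EF_C = 13+10 = 23
ES_D = max(EF_B=15, EF_C=23) = 23; EF_D = 23+4 = 27
Expected project duration μ = 27 days. Critical path: A → C → D.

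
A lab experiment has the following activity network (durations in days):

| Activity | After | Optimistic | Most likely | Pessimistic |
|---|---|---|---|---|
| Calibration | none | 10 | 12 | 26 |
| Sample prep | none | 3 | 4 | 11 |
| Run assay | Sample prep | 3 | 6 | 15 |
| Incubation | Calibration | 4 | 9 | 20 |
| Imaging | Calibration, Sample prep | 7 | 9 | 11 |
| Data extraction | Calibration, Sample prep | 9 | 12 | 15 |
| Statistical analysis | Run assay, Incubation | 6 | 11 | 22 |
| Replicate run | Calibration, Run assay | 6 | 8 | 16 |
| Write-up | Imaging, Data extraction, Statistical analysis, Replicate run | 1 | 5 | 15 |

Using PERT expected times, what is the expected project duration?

42 days

te_Calibration = (10 + 4·12 + 26)/6 = 84/6 = 14
te_Sample prep = (3 + 4·4 + 11)/6 = 30/6 = 5
te_Run assay = (3 + 4·6 + 15)/6 = 42/6 = 7
te_Incubation = (4 + 4·9 + 20)/6 = 60/6 = 10
te_Imaging = (7 + 4·9 + 11)/6 = 54/6 = 9
te_Data extraction = (9 + 4·12 + 15)/6 = 72/6 = 12
te_Statistical analysis = (6 + 4·11 + 22)/6 = 72/6 = 12
te_Replicate run = (6 + 4·8 + 16)/6 = 54/6 = 9
te_Write-up = (1 + 4·5 + 15)/6 = 36/6 = 6

Forward pass:
ES_Calibration = 0; EF_Calibration = 14
ES_Sample prep = 0; EF_Sample prep = 5
ES_Run assay = 5; EF_Run assay = 5+7 = 12
ES_Incubation = 14; EF_Incubation = 14+10 = 24
ES_Imaging = max(EF_Calibration=14, EF_Sample prep=5) = 14; EF_Imaging = 14+9 = 23
ES_Data extraction = max(EF_Calibration=14, EF_Sample prep=5) = 14; EF_Data extraction = 14+12 = 26
ES_Statistical analysis = max(EF_Run assay=12, EF_Incubation=24) = 24; EF_Statistical analysis = 24+12 = 36
ES_Replicate run = max(EF_Calibration=14, EF_Run assay=12) = 14; EF_Replicate run = 14+9 = 23
ES_Write-up = max(EF_Imaging=23, EF_Data extraction=26, EF_Statistical analysis=36, EF_Replicate run=23) = 36; EF_Write-up = 36+6 = 42
Expected project duration μ = 42 days. Critical path: Calibration → Incubation → Statistical analysis → Write-up.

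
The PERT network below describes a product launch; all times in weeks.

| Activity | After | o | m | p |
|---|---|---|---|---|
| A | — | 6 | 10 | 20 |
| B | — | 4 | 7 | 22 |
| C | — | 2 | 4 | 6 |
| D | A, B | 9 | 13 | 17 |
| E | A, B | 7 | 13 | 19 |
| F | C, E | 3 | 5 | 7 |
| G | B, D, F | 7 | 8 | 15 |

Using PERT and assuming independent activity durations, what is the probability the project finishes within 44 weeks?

0.961

te_A = (6 + 4·10 + 20)/6 = 66/6 = 11; σ²_A = ((20−6)/6)² = 5.444
te_B = (4 + 4·7 + 22)/6 = 54/6 = 9; σ²_B = ((22−4)/6)² = 9.000
te_C = (2 + 4·4 + 6)/6 = 24/6 = 4; σ²_C = ((6−2)/6)² = 0.444
te_D = (9 + 4·13 + 17)/6 = 78/6 = 13; σ²_D = ((17−9)/6)² = 1.778
te_E = (7 + 4·13 + 19)/6 = 78/6 = 13; σ²_E = ((19−7)/6)² = 4.000
te_F = (3 + 4·5 + 7)/6 = 30/6 = 5; σ²_F = ((7−3)/6)² = 0.444
te_G = (7 + 4·8 + 15)/6 = 54/6 = 9; σ²_G = ((15−7)/6)² = 1.778

Forward pass:
ES_A = 0; EF_A = 11
ES_B = 0; EF_B = 9
ES_C = 0; EF_C = 4
ES_D = max(EF_A=11, EF_B=9) = 11; EF_D = 11+13 = 24
ES_E = max(EF_A=11, EF_B=9) = 11; EF_E = 11+13 = 24
ES_F = max(EF_C=4, EF_E=24) = 24; EF_F = 24+5 = 29
ES_G = max(EF_B=9, EF_D=24, EF_F=29) = 29; EF_G = 29+9 = 38
Expected project duration μ = 38 weeks. Critical path: A → E → F → G.

Variance along critical path = 5.444 + 4.000 + 0.444 + 1.778 = 11.667; σ = √11.667 = 3.416 weeks.
Z = (44 − 38) / 3.416 = 1.757
P(T ≤ 44) = Φ(1.757) ≈ 0.961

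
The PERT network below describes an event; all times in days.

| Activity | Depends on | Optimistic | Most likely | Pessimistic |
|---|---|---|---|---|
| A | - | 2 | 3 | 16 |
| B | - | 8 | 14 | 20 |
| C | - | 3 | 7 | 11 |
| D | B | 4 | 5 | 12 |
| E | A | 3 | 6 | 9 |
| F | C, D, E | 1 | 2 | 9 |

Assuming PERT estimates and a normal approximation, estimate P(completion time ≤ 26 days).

te_A = (2 + 4·3 + 16)/6 = 30/6 = 5; σ²_A = ((16−2)/6)² = 5.444
te_B = (8 + 4·14 + 20)/6 = 84/6 = 14; σ²_B = ((20−8)/6)² = 4.000
te_C = (3 + 4·7 + 11)/6 = 42/6 = 7; σ²_C = ((11−3)/6)² = 1.778
te_D = (4 + 4·5 + 12)/6 = 36/6 = 6; σ²_D = ((12−4)/6)² = 1.778
te_E = (3 + 4·6 + 9)/6 = 36/6 = 6; σ²_E = ((9−3)/6)² = 1.000
te_F = (1 + 4·2 + 9)/6 = 18/6 = 3; σ²_F = ((9−1)/6)² = 1.778

Forward pass:
ES_A = 0; EF_A = 5
ES_B = 0; EF_B = 14
ES_C = 0; EF_C = 7
ES_D = 14; EF_D = 14+6 = 20
ES_E = 5; EF_E = 5+6 = 11
ES_F = max(EF_C=7, EF_D=20, EF_E=11) = 20; EF_F = 20+3 = 23
Expected project duration μ = 23 days. Critical path: B → D → F.

Variance along critical path = 4.000 + 1.778 + 1.778 = 7.556; σ = √7.556 = 2.749 days.
Z = (26 − 23) / 2.749 = 1.091
P(T ≤ 26) = Φ(1.091) ≈ 0.862

0.862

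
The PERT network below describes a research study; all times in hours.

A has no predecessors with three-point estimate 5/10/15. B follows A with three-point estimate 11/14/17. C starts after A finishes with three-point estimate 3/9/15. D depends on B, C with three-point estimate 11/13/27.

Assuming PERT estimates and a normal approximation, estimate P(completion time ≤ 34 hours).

te_A = (5 + 4·10 + 15)/6 = 60/6 = 10; σ²_A = ((15−5)/6)² = 2.778
te_B = (11 + 4·14 + 17)/6 = 84/6 = 14; σ²_B = ((17−11)/6)² = 1.000
te_C = (3 + 4·9 + 15)/6 = 54/6 = 9; σ²_C = ((15−3)/6)² = 4.000
te_D = (11 + 4·13 + 27)/6 = 90/6 = 15; σ²_D = ((27−11)/6)² = 7.111

Forward pass:
ES_A = 0; EF_A = 10
ES_B = 10; EF_B = 10+14 = 24
ES_C = 10; EF_C = 10+9 = 19
ES_D = max(EF_B=24, EF_C=19) = 24; EF_D = 24+15 = 39
Expected project duration μ = 39 hours. Critical path: A → B → D.

Variance along critical path = 2.778 + 1.000 + 7.111 = 10.889; σ = √10.889 = 3.300 hours.
Z = (34 − 39) / 3.300 = -1.515
P(T ≤ 34) = Φ(-1.515) ≈ 0.065

0.065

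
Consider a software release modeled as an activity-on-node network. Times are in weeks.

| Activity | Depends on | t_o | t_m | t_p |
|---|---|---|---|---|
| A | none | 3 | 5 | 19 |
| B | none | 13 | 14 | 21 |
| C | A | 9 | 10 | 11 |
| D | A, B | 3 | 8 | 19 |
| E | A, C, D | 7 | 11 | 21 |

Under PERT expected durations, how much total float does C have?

te_A = (3 + 4·5 + 19)/6 = 42/6 = 7
te_B = (13 + 4·14 + 21)/6 = 90/6 = 15
te_C = (9 + 4·10 + 11)/6 = 60/6 = 10
te_D = (3 + 4·8 + 19)/6 = 54/6 = 9
te_E = (7 + 4·11 + 21)/6 = 72/6 = 12

Forward pass:
ES_A = 0; EF_A = 7
ES_B = 0; EF_B = 15
ES_C = 7; EF_C = 7+10 = 17
ES_D = max(EF_A=7, EF_B=15) = 15; EF_D = 15+9 = 24
ES_E = max(EF_A=7, EF_C=17, EF_D=24) = 24; EF_E = 24+12 = 36
Expected project duration μ = 36 weeks. Critical path: B → D → E.

Backward pass:
LF_E = 36; LS_E = 36−12 = 24
LF_D = LS_E = 24; LS_D = 24−9 = 15
LF_C = LS_E = 24; LS_C = 24−10 = 14
LF_B = LS_D = 15; LS_B = 15−15 = 0
LF_A = min(LS_C=14, LS_D=15, LS_E=24) = 14; LS_A = 14−7 = 7
Slack_C = LS_C − ES_C = 14 − 7 = 7

7 weeks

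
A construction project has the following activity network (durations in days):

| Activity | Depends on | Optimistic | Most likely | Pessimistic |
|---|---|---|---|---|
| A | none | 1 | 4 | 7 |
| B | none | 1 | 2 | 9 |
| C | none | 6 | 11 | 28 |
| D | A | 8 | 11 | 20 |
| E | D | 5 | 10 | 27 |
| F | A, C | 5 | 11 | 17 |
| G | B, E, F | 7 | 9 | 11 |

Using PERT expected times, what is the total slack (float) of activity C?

te_A = (1 + 4·4 + 7)/6 = 24/6 = 4
te_B = (1 + 4·2 + 9)/6 = 18/6 = 3
te_C = (6 + 4·11 + 28)/6 = 78/6 = 13
te_D = (8 + 4·11 + 20)/6 = 72/6 = 12
te_E = (5 + 4·10 + 27)/6 = 72/6 = 12
te_F = (5 + 4·11 + 17)/6 = 66/6 = 11
te_G = (7 + 4·9 + 11)/6 = 54/6 = 9

Forward pass:
ES_A = 0; EF_A = 4
ES_B = 0; EF_B = 3
ES_C = 0; EF_C = 13
ES_D = 4; EF_D = 4+12 = 16
ES_E = 16; EF_E = 16+12 = 28
ES_F = max(EF_A=4, EF_C=13) = 13; EF_F = 13+11 = 24
ES_G = max(EF_B=3, EF_E=28, EF_F=24) = 28; EF_G = 28+9 = 37
Expected project duration μ = 37 days. Critical path: A → D → E → G.

Backward pass:
LF_G = 37; LS_G = 37−9 = 28
LF_F = LS_G = 28; LS_F = 28−11 = 17
LF_E = LS_G = 28; LS_E = 28−12 = 16
LF_D = LS_E = 16; LS_D = 16−12 = 4
LF_C = LS_F = 17; LS_C = 17−13 = 4
LF_B = LS_G = 28; LS_B = 28−3 = 25
LF_A = min(LS_D=4, LS_F=17) = 4; LS_A = 4−4 = 0
Slack_C = LS_C − ES_C = 4 − 0 = 4

4 days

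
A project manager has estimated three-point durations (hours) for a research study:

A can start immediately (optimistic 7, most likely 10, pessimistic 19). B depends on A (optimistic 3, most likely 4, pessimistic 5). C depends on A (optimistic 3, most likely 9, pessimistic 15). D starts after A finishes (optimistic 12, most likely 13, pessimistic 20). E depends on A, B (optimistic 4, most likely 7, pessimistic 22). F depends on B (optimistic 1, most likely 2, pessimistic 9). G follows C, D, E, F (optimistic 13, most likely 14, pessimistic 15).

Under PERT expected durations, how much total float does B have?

te_A = (7 + 4·10 + 19)/6 = 66/6 = 11
te_B = (3 + 4·4 + 5)/6 = 24/6 = 4
te_C = (3 + 4·9 + 15)/6 = 54/6 = 9
te_D = (12 + 4·13 + 20)/6 = 84/6 = 14
te_E = (4 + 4·7 + 22)/6 = 54/6 = 9
te_F = (1 + 4·2 + 9)/6 = 18/6 = 3
te_G = (13 + 4·14 + 15)/6 = 84/6 = 14

Forward pass:
ES_A = 0; EF_A = 11
ES_B = 11; EF_B = 11+4 = 15
ES_C = 11; EF_C = 11+9 = 20
ES_D = 11; EF_D = 11+14 = 25
ES_E = max(EF_A=11, EF_B=15) = 15; EF_E = 15+9 = 24
ES_F = 15; EF_F = 15+3 = 18
ES_G = max(EF_C=20, EF_D=25, EF_E=24, EF_F=18) = 25; EF_G = 25+14 = 39
Expected project duration μ = 39 hours. Critical path: A → D → G.

Backward pass:
LF_G = 39; LS_G = 39−14 = 25
LF_F = LS_G = 25; LS_F = 25−3 = 22
LF_E = LS_G = 25; LS_E = 25−9 = 16
LF_D = LS_G = 25; LS_D = 25−14 = 11
LF_C = LS_G = 25; LS_C = 25−9 = 16
LF_B = min(LS_E=16, LS_F=22) = 16; LS_B = 16−4 = 12
LF_A = min(LS_B=12, LS_C=16, LS_D=11, LS_E=16) = 11; LS_A = 11−11 = 0
Slack_B = LS_B − ES_B = 12 − 11 = 1

1 hours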